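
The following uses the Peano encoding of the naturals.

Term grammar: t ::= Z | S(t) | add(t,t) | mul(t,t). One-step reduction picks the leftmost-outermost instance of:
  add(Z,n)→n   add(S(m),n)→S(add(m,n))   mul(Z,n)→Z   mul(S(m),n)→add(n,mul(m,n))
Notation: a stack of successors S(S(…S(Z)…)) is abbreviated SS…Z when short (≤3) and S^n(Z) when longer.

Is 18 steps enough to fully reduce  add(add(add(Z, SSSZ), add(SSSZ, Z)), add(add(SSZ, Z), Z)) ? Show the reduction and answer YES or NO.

  start: add(add(add(Z, SSSZ), add(SSSZ, Z)), add(add(SSZ, Z), Z))
  [1] add(add(SSSZ, add(SSSZ, Z)), add(add(SSZ, Z), Z))
  [2] add(S(add(SSZ, add(SSSZ, Z))), add(add(SSZ, Z), Z))
  [3] S(add(add(SSZ, add(SSSZ, Z)), add(add(SSZ, Z), Z)))
  [4] S(add(S(add(SZ, add(SSSZ, Z))), add(add(SSZ, Z), Z)))
  [5] S(S(add(add(SZ, add(SSSZ, Z)), add(add(SSZ, Z), Z))))
  [6] S(S(add(S(add(Z, add(SSSZ, Z))), add(add(SSZ, Z), Z))))
  [7] S(S(S(add(add(Z, add(SSSZ, Z)), add(add(SSZ, Z), Z)))))
  [8] S(S(S(add(add(SSSZ, Z), add(add(SSZ, Z), Z)))))
  [9] S(S(S(add(S(add(SSZ, Z)), add(add(SSZ, Z), Z)))))
  [10] S(S(S(S(add(add(SSZ, Z), add(add(SSZ, Z), Z))))))
  [11] S(S(S(S(add(S(add(SZ, Z)), add(add(SSZ, Z), Z))))))
  [12] S(S(S(S(S(add(add(SZ, Z), add(add(SSZ, Z), Z)))))))
  [13] S(S(S(S(S(add(S(add(Z, Z)), add(add(SSZ, Z), Z)))))))
  [14] S(S(S(S(S(S(add(add(Z, Z), add(add(SSZ, Z), Z))))))))
  [15] S(S(S(S(S(S(add(Z, add(add(SSZ, Z), Z))))))))
  [16] S(S(S(S(S(S(add(add(SSZ, Z), Z)))))))
  [17] S(S(S(S(S(S(add(S(add(SZ, Z)), Z)))))))
  [18] S(S(S(S(S(S(S(add(add(SZ, Z), Z))))))))

Answer: NO — after 18 steps the term is S(S(S(S(S(S(S(add(add(SZ, Z), Z)))))))), not yet normal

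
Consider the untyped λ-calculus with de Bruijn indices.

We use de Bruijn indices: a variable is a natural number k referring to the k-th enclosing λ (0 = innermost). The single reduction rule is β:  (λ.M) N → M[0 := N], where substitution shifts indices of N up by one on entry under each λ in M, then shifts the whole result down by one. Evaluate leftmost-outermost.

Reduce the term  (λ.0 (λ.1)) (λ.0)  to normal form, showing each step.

Answer: normal form = λ.λ.0  (in 2 steps)

Working:
  start: (λ.0 (λ.1)) (λ.0)
  step 1: (λ.0) (λ.λ.0)
  step 2: λ.λ.0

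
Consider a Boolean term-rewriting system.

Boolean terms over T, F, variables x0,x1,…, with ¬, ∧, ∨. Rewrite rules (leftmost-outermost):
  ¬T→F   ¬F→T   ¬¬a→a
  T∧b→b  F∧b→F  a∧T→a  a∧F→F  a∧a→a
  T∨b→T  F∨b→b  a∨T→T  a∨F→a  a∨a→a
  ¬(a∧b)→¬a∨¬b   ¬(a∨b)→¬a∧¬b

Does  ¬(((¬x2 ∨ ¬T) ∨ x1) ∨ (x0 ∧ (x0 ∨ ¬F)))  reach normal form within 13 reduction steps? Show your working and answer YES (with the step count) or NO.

Answer: YES — reaches normal form (x2 ∧ ¬x1) ∧ ¬x0 in 11 ≤ 13 steps

Working:
  start: ¬(((¬x2 ∨ ¬T) ∨ x1) ∨ (x0 ∧ (x0 ∨ ¬F)))
  step 1: ¬((¬x2 ∨ ¬T) ∨ x1) ∧ ¬(x0 ∧ (x0 ∨ ¬F))
  step 2: (¬(¬x2 ∨ ¬T) ∧ ¬x1) ∧ ¬(x0 ∧ (x0 ∨ ¬F))
  step 3: ((¬¬x2 ∧ ¬¬T) ∧ ¬x1) ∧ ¬(x0 ∧ (x0 ∨ ¬F))
  step 4: ((x2 ∧ ¬¬T) ∧ ¬x1) ∧ ¬(x0 ∧ (x0 ∨ ¬F))
  step 5: ((x2 ∧ T) ∧ ¬x1) ∧ ¬(x0 ∧ (x0 ∨ ¬F))
  step 6: (x2 ∧ ¬x1) ∧ ¬(x0 ∧ (x0 ∨ ¬F))
  step 7: (x2 ∧ ¬x1) ∧ (¬x0 ∨ ¬(x0 ∨ ¬F))
  step 8: (x2 ∧ ¬x1) ∧ (¬x0 ∨ (¬x0 ∧ ¬¬F))
  step 9: (x2 ∧ ¬x1) ∧ (¬x0 ∨ (¬x0 ∧ F))
  step 10: (x2 ∧ ¬x1) ∧ (¬x0 ∨ F)
  step 11: (x2 ∧ ¬x1) ∧ ¬x0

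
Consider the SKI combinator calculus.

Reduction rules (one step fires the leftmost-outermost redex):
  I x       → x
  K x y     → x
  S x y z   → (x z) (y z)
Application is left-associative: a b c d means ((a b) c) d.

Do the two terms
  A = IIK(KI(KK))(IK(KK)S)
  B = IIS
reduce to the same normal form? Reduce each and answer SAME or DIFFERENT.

Term A:
  start: IIK(KI(KK))(IK(KK)S)
  →1  IK(KI(KK))(IK(KK)S)
  →2  K(KI(KK))(IK(KK)S)
  →3  KI(KK)
  →4  I

Term B:
  start: IIS
  →1  IS
  →2  S

Answer: DIFFERENT — A ⇓ I, B ⇓ S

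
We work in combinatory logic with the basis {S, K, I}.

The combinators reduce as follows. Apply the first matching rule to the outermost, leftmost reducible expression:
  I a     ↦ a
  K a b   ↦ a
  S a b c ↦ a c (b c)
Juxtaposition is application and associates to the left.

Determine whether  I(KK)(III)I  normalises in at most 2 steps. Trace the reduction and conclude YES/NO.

Answer: YES — reaches normal form KI in 2 ≤ 2 steps

Derivation:
  start: I(KK)(III)I
  step 1: KK(III)I
  step 2: KI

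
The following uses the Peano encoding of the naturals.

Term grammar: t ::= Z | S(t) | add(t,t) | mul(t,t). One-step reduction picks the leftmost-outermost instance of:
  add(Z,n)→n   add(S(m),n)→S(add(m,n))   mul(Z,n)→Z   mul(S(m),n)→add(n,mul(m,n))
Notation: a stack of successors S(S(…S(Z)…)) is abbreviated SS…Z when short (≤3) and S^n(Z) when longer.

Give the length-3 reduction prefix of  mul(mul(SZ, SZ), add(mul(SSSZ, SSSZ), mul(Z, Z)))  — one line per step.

Answer: after 3 steps: add(add(mul(SSSZ, SSSZ), mul(Z, Z)), mul(add(Z, mul(Z, SZ)), add(mul(SSSZ, SSSZ), mul(Z, Z))))

Derivation:
  start: mul(mul(SZ, SZ), add(mul(SSSZ, SSSZ), mul(Z, Z)))
  [1] mul(add(SZ, mul(Z, SZ)), add(mul(SSSZ, SSSZ), mul(Z, Z)))
  [2] mul(S(add(Z, mul(Z, SZ))), add(mul(SSSZ, SSSZ), mul(Z, Z)))
  [3] add(add(mul(SSSZ, SSSZ), mul(Z, Z)), mul(add(Z, mul(Z, SZ)), add(mul(SSSZ, SSSZ), mul(Z, Z))))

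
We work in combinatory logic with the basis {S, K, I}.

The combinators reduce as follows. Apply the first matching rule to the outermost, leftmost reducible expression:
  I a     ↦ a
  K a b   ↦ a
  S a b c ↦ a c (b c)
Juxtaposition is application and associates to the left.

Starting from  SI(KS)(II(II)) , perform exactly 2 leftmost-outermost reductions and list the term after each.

Answer: after 2 steps: II(II)(KS(II(II)))

Derivation:
  start: SI(KS)(II(II))
  →1  I(II(II))(KS(II(II)))
  →2  II(II)(KS(II(II)))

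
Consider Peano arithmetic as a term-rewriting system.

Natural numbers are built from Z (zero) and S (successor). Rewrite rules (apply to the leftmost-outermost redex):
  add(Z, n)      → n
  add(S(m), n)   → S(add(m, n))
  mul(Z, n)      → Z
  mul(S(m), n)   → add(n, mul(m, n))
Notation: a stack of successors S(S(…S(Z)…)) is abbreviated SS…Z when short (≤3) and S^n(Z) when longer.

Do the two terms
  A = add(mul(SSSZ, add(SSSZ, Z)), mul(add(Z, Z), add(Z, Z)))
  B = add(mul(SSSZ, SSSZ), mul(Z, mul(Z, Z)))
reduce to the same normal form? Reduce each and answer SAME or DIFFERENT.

Term A:
  start: add(mul(SSSZ, add(SSSZ, Z)), mul(add(Z, Z), add(Z, Z)))
  [1] add(add(add(SSSZ, Z), mul(SSZ, add(SSSZ, Z))), mul(add(Z, Z), add(Z, Z)))
  [2] add(add(S(add(SSZ, Z)), mul(SSZ, add(SSSZ, Z))), mul(add(Z, Z), add(Z, Z)))
  [3] add(S(add(add(SSZ, Z), mul(SSZ, add(SSSZ, Z)))), mul(add(Z, Z), add(Z, Z)))
  [4] S(add(add(add(SSZ, Z), mul(SSZ, add(SSSZ, Z))), mul(add(Z, Z), add(Z, Z))))
  [5] S(add(add(S(add(SZ, Z)), mul(SSZ, add(SSSZ, Z))), mul(add(Z, Z), add(Z, Z))))
  [6] S(add(S(add(add(SZ, Z), mul(SSZ, add(SSSZ, Z)))), mul(add(Z, Z), add(Z, Z))))
  [7] S(S(add(add(add(SZ, Z), mul(SSZ, add(SSSZ, Z))), mul(add(Z, Z), add(Z, Z)))))
  [8] S(S(add(add(S(add(Z, Z)), mul(SSZ, add(SSSZ, Z))), mul(add(Z, Z), add(Z, Z)))))
  [9] S(S(add(S(add(add(Z, Z), mul(SSZ, add(SSSZ, Z)))), mul(add(Z, Z), add(Z, Z)))))
  [10] S(S(S(add(add(add(Z, Z), mul(SSZ, add(SSSZ, Z))), mul(add(Z, Z), add(Z, Z))))))
  [11] S(S(S(add(add(Z, mul(SSZ, add(SSSZ, Z))), mul(add(Z, Z), add(Z, Z))))))
  [12] S(S(S(add(mul(SSZ, add(SSSZ, Z)), mul(add(Z, Z), add(Z, Z))))))
  [13] S(S(S(add(add(add(SSSZ, Z), mul(SZ, add(SSSZ, Z))), mul(add(Z, Z), add(Z, Z))))))
  [14] S(S(S(add(add(S(add(SSZ, Z)), mul(SZ, add(SSSZ, Z))), mul(add(Z, Z), add(Z, Z))))))
  [15] S(S(S(add(S(add(add(SSZ, Z), mul(SZ, add(SSSZ, Z)))), mul(add(Z, Z), add(Z, Z))))))
  [16] S(S(S(S(add(add(add(SSZ, Z), mul(SZ, add(SSSZ, Z))), mul(add(Z, Z), add(Z, Z)))))))
  [17] S(S(S(S(add(add(S(add(SZ, Z)), mul(SZ, add(SSSZ, Z))), mul(add(Z, Z), add(Z, Z)))))))
  [18] S(S(S(S(add(S(add(add(SZ, Z), mul(SZ, add(SSSZ, Z)))), mul(add(Z, Z), add(Z, Z)))))))
  [19] S(S(S(S(S(add(add(add(SZ, Z), mul(SZ, add(SSSZ, Z))), mul(add(Z, Z), add(Z, Z))))))))
  [20] S(S(S(S(S(add(add(S(add(Z, Z)), mul(SZ, add(SSSZ, Z))), mul(add(Z, Z), add(Z, Z))))))))
  [21] S(S(S(S(S(add(S(add(add(Z, Z), mul(SZ, add(SSSZ, Z)))), mul(add(Z, Z), add(Z, Z))))))))
  [22] S(S(S(S(S(S(add(add(add(Z, Z), mul(SZ, add(SSSZ, Z))), mul(add(Z, Z), add(Z, Z)))))))))
  [23] S(S(S(S(S(S(add(add(Z, mul(SZ, add(SSSZ, Z))), mul(add(Z, Z), add(Z, Z)))))))))
  [24] S(S(S(S(S(S(add(mul(SZ, add(SSSZ, Z)), mul(add(Z, Z), add(Z, Z)))))))))
  [25] S(S(S(S(S(S(add(add(add(SSSZ, Z), mul(Z, add(SSSZ, Z))), mul(add(Z, Z), add(Z, Z)))))))))
  [26] S(S(S(S(S(S(add(add(S(add(SSZ, Z)), mul(Z, add(SSSZ, Z))), mul(add(Z, Z), add(Z, Z)))))))))
  [27] S(S(S(S(S(S(add(S(add(add(SSZ, Z), mul(Z, add(SSSZ, Z)))), mul(add(Z, Z), add(Z, Z)))))))))
  [28] S(S(S(S(S(S(S(add(add(add(SSZ, Z), mul(Z, add(SSSZ, Z))), mul(add(Z, Z), add(Z, Z))))))))))
  [29] S(S(S(S(S(S(S(add(add(S(add(SZ, Z)), mul(Z, add(SSSZ, Z))), mul(add(Z, Z), add(Z, Z))))))))))
  [30] S(S(S(S(S(S(S(add(S(add(add(SZ, Z), mul(Z, add(SSSZ, Z)))), mul(add(Z, Z), add(Z, Z))))))))))
  [31] S(S(S(S(S(S(S(S(add(add(add(SZ, Z), mul(Z, add(SSSZ, Z))), mul(add(Z, Z), add(Z, Z)))))))))))
  [32] S(S(S(S(S(S(S(S(add(add(S(add(Z, Z)), mul(Z, add(SSSZ, Z))), mul(add(Z, Z), add(Z, Z)))))))))))
  [33] S(S(S(S(S(S(S(S(add(S(add(add(Z, Z), mul(Z, add(SSSZ, Z)))), mul(add(Z, Z), add(Z, Z)))))))))))
  [34] S(S(S(S(S(S(S(S(S(add(add(add(Z, Z), mul(Z, add(SSSZ, Z))), mul(add(Z, Z), add(Z, Z))))))))))))
  [35] S(S(S(S(S(S(S(S(S(add(add(Z, mul(Z, add(SSSZ, Z))), mul(add(Z, Z), add(Z, Z))))))))))))
  [36] S(S(S(S(S(S(S(S(S(add(mul(Z, add(SSSZ, Z)), mul(add(Z, Z), add(Z, Z))))))))))))
  [37] S(S(S(S(S(S(S(S(S(add(Z, mul(add(Z, Z), add(Z, Z))))))))))))
  [38] S(S(S(S(S(S(S(S(S(mul(add(Z, Z), add(Z, Z)))))))))))
  [39] S(S(S(S(S(S(S(S(S(mul(Z, add(Z, Z)))))))))))
  [40] S^9(Z)

Term B:
  start: add(mul(SSSZ, SSSZ), mul(Z, mul(Z, Z)))
  [1] add(add(SSSZ, mul(SSZ, SSSZ)), mul(Z, mul(Z, Z)))
  [2] add(S(add(SSZ, mul(SSZ, SSSZ))), mul(Z, mul(Z, Z)))
  [3] S(add(add(SSZ, mul(SSZ, SSSZ)), mul(Z, mul(Z, Z))))
  [4] S(add(S(add(SZ, mul(SSZ, SSSZ))), mul(Z, mul(Z, Z))))
  [5] S(S(add(add(SZ, mul(SSZ, SSSZ)), mul(Z, mul(Z, Z)))))
  [6] S(S(add(S(add(Z, mul(SSZ, SSSZ))), mul(Z, mul(Z, Z)))))
  [7] S(S(S(add(add(Z, mul(SSZ, SSSZ)), mul(Z, mul(Z, Z))))))
  [8] S(S(S(add(mul(SSZ, SSSZ), mul(Z, mul(Z, Z))))))
  [9] S(S(S(add(add(SSSZ, mul(SZ, SSSZ)), mul(Z, mul(Z, Z))))))
  [10] S(S(S(add(S(add(SSZ, mul(SZ, SSSZ))), mul(Z, mul(Z, Z))))))
  [11] S(S(S(S(add(add(SSZ, mul(SZ, SSSZ)), mul(Z, mul(Z, Z)))))))
  [12] S(S(S(S(add(S(add(SZ, mul(SZ, SSSZ))), mul(Z, mul(Z, Z)))))))
  [13] S(S(S(S(S(add(add(SZ, mul(SZ, SSSZ)), mul(Z, mul(Z, Z))))))))
  [14] S(S(S(S(S(add(S(add(Z, mul(SZ, SSSZ))), mul(Z, mul(Z, Z))))))))
  [15] S(S(S(S(S(S(add(add(Z, mul(SZ, SSSZ)), mul(Z, mul(Z, Z)))))))))
  [16] S(S(S(S(S(S(add(mul(SZ, SSSZ), mul(Z, mul(Z, Z)))))))))
  [17] S(S(S(S(S(S(add(add(SSSZ, mul(Z, SSSZ)), mul(Z, mul(Z, Z)))))))))
  [18] S(S(S(S(S(S(add(S(add(SSZ, mul(Z, SSSZ))), mul(Z, mul(Z, Z)))))))))
  [19] S(S(S(S(S(S(S(add(add(SSZ, mul(Z, SSSZ)), mul(Z, mul(Z, Z))))))))))
  [20] S(S(S(S(S(S(S(add(S(add(SZ, mul(Z, SSSZ))), mul(Z, mul(Z, Z))))))))))
  [21] S(S(S(S(S(S(S(S(add(add(SZ, mul(Z, SSSZ)), mul(Z, mul(Z, Z)))))))))))
  [22] S(S(S(S(S(S(S(S(add(S(add(Z, mul(Z, SSSZ))), mul(Z, mul(Z, Z)))))))))))
  [23] S(S(S(S(S(S(S(S(S(add(add(Z, mul(Z, SSSZ)), mul(Z, mul(Z, Z))))))))))))
  [24] S(S(S(S(S(S(S(S(S(add(mul(Z, SSSZ), mul(Z, mul(Z, Z))))))))))))
  [25] S(S(S(S(S(S(S(S(S(add(Z, mul(Z, mul(Z, Z))))))))))))
  [26] S(S(S(S(S(S(S(S(S(mul(Z, mul(Z, Z)))))))))))
  [27] S^9(Z)

Answer: SAME — A ⇓ S^9(Z), B ⇓ S^9(Z)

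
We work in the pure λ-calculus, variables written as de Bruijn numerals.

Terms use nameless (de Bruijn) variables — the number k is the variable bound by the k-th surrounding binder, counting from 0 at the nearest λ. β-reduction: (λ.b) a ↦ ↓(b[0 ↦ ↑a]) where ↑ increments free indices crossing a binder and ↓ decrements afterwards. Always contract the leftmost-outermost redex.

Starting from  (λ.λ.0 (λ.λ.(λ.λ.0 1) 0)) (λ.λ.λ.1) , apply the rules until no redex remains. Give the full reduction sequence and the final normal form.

  start: (λ.λ.0 (λ.λ.(λ.λ.0 1) 0)) (λ.λ.λ.1)
  step 1: λ.0 (λ.λ.(λ.λ.0 1) 0)
  step 2: λ.0 (λ.λ.λ.0 1)

Answer: normal form = λ.0 (λ.λ.λ.0 1)  (in 2 steps)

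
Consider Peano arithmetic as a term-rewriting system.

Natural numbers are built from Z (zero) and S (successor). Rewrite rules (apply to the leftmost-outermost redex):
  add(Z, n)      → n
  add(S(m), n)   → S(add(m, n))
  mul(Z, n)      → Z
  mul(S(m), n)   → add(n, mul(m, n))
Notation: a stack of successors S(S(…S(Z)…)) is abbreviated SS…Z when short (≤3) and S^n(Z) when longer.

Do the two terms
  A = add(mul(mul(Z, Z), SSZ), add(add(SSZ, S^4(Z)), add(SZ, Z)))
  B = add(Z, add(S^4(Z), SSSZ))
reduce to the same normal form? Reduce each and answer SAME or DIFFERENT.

Term A:
  start: add(mul(mul(Z, Z), SSZ), add(add(SSZ, S^4(Z)), add(SZ, Z)))
  step 1: add(mul(Z, SSZ), add(add(SSZ, S^4(Z)), add(SZ, Z)))
  step 2: add(Z, add(add(SSZ, S^4(Z)), add(SZ, Z)))
  step 3: add(add(SSZ, S^4(Z)), add(SZ, Z))
  step 4: add(S(add(SZ, S^4(Z))), add(SZ, Z))
  step 5: S(add(add(SZ, S^4(Z)), add(SZ, Z)))
  step 6: S(add(S(add(Z, S^4(Z))), add(SZ, Z)))
  step 7: S(S(add(add(Z, S^4(Z)), add(SZ, Z))))
  step 8: S(S(add(S^4(Z), add(SZ, Z))))
  step 9: S(S(S(add(SSSZ, add(SZ, Z)))))
  step 10: S(S(S(S(add(SSZ, add(SZ, Z))))))
  step 11: S(S(S(S(S(add(SZ, add(SZ, Z)))))))
  step 12: S(S(S(S(S(S(add(Z, add(SZ, Z))))))))
  step 13: S(S(S(S(S(S(add(SZ, Z)))))))
  step 14: S(S(S(S(S(S(S(add(Z, Z))))))))
  step 15: S^7(Z)

Term B:
  start: add(Z, add(S^4(Z), SSSZ))
  step 1: add(S^4(Z), SSSZ)
  step 2: S(add(SSSZ, SSSZ))
  step 3: S(S(add(SSZ, SSSZ)))
  step 4: S(S(S(add(SZ, SSSZ))))
  step 5: S(S(S(S(add(Z, SSSZ)))))
  step 6: S^7(Z)

Answer: SAME — A ⇓ S^7(Z), B ⇓ S^7(Z)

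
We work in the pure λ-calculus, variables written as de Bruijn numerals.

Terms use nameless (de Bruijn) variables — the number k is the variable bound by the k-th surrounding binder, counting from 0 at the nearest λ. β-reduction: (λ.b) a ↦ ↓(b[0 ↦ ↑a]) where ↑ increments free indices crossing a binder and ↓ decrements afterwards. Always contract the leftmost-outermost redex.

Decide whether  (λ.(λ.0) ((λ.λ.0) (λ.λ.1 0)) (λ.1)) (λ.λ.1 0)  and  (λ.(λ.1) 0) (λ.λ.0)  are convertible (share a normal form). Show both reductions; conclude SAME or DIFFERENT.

Term A:
  start: (λ.(λ.0) ((λ.λ.0) (λ.λ.1 0)) (λ.1)) (λ.λ.1 0)
  [1] (λ.0) ((λ.λ.0) (λ.λ.1 0)) (λ.λ.λ.1 0)
  [2] (λ.λ.0) (λ.λ.1 0) (λ.λ.λ.1 0)
  [3] (λ.0) (λ.λ.λ.1 0)
  [4] λ.λ.λ.1 0

Term B:
  start: (λ.(λ.1) 0) (λ.λ.0)
  [1] (λ.λ.λ.0) (λ.λ.0)
  [2] λ.λ.0

Answer: DIFFERENT — A ⇓ λ.λ.λ.1 0, B ⇓ λ.λ.0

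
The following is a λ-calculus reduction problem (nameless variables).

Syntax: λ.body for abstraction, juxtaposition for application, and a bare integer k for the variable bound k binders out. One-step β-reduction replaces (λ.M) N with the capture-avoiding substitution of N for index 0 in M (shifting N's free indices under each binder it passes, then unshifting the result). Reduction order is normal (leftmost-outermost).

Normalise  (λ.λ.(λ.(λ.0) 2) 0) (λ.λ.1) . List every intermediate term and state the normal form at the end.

  start: (λ.λ.(λ.(λ.0) 2) 0) (λ.λ.1)
  step 1: λ.(λ.(λ.0) (λ.λ.1)) 0
  step 2: λ.(λ.0) (λ.λ.1)
  step 3: λ.λ.λ.1

Answer: normal form = λ.λ.λ.1  (in 3 steps)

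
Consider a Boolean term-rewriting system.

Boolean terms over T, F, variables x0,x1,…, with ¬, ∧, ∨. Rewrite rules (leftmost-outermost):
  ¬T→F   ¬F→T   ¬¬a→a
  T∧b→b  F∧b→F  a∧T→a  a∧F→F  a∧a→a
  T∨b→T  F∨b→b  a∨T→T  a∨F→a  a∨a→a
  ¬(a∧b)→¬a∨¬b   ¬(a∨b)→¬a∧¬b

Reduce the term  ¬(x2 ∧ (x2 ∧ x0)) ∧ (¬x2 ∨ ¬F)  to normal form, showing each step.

  start: ¬(x2 ∧ (x2 ∧ x0)) ∧ (¬x2 ∨ ¬F)
  step 1: (¬x2 ∨ ¬(x2 ∧ x0)) ∧ (¬x2 ∨ ¬F)
  step 2: (¬x2 ∨ (¬x2 ∨ ¬x0)) ∧ (¬x2 ∨ ¬F)
  step 3: (¬x2 ∨ (¬x2 ∨ ¬x0)) ∧ (¬x2 ∨ T)
  step 4: (¬x2 ∨ (¬x2 ∨ ¬x0)) ∧ T
  step 5: ¬x2 ∨ (¬x2 ∨ ¬x0)

Answer: normal form = ¬x2 ∨ (¬x2 ∨ ¬x0)  (in 5 steps)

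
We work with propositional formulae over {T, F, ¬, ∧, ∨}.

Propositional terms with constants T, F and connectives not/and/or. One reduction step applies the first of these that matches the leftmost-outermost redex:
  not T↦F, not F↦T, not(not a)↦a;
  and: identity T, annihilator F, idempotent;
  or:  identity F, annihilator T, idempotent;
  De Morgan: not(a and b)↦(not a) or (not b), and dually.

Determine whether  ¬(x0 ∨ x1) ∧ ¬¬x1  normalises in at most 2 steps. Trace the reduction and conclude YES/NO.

  start: ¬(x0 ∨ x1) ∧ ¬¬x1
  step 1: (¬x0 ∧ ¬x1) ∧ ¬¬x1
  step 2: (¬x0 ∧ ¬x1) ∧ x1

Answer: YES — reaches normal form (¬x0 ∧ ¬x1) ∧ x1 in 2 ≤ 2 steps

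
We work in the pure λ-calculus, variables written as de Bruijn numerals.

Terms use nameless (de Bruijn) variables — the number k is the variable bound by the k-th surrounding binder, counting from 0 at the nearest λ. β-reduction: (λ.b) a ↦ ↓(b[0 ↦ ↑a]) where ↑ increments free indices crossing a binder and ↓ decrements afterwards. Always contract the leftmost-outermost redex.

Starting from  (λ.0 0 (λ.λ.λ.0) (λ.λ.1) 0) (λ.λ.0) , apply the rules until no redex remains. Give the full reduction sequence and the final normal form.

Answer: normal form = λ.0  (in 5 steps)

Reduction:
  start: (λ.0 0 (λ.λ.λ.0) (λ.λ.1) 0) (λ.λ.0)
  →1  (λ.λ.0) (λ.λ.0) (λ.λ.λ.0) (λ.λ.1) (λ.λ.0)
  →2  (λ.0) (λ.λ.λ.0) (λ.λ.1) (λ.λ.0)
  →3  (λ.λ.λ.0) (λ.λ.1) (λ.λ.0)
  →4  (λ.λ.0) (λ.λ.0)
  →5  λ.0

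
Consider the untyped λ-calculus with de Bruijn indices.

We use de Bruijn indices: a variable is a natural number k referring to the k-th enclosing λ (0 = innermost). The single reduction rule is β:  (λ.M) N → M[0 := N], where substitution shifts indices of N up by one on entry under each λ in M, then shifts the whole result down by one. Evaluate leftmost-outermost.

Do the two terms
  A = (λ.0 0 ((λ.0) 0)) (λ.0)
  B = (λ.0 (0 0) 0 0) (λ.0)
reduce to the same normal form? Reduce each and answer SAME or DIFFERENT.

Answer: SAME — A ⇓ λ.0, B ⇓ λ.0

Reduction:
Term A:
  start: (λ.0 0 ((λ.0) 0)) (λ.0)
  step 1: (λ.0) (λ.0) ((λ.0) (λ.0))
  step 2: (λ.0) ((λ.0) (λ.0))
  step 3: (λ.0) (λ.0)
  step 4: λ.0

Term B:
  start: (λ.0 (0 0) 0 0) (λ.0)
  step 1: (λ.0) ((λ.0) (λ.0)) (λ.0) (λ.0)
  step 2: (λ.0) (λ.0) (λ.0) (λ.0)
  step 3: (λ.0) (λ.0) (λ.0)
  step 4: (λ.0) (λ.0)
  step 5: λ.0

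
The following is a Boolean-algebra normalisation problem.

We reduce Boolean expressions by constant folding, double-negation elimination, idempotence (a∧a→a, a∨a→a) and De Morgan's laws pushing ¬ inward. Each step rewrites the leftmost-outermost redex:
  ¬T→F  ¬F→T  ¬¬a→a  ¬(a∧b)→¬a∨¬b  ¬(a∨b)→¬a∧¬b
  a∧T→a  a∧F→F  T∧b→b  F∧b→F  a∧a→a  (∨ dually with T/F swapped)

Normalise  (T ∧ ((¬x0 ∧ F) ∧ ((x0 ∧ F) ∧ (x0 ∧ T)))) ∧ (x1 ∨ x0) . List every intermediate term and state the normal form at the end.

  start: (T ∧ ((¬x0 ∧ F) ∧ ((x0 ∧ F) ∧ (x0 ∧ T)))) ∧ (x1 ∨ x0)
  step 1: ((¬x0 ∧ F) ∧ ((x0 ∧ F) ∧ (x0 ∧ T))) ∧ (x1 ∨ x0)
  step 2: (F ∧ ((x0 ∧ F) ∧ (x0 ∧ T))) ∧ (x1 ∨ x0)
  step 3: F ∧ (x1 ∨ x0)
  step 4: F

Answer: normal form = F  (in 4 steps)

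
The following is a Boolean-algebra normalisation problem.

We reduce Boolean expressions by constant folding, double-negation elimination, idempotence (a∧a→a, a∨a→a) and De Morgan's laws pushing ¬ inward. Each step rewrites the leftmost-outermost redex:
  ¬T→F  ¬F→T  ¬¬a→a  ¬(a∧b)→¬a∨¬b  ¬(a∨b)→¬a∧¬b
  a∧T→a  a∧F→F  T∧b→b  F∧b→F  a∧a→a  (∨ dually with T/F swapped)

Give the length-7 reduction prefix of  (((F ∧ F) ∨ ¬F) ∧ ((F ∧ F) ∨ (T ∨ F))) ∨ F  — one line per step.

  start: (((F ∧ F) ∨ ¬F) ∧ ((F ∧ F) ∨ (T ∨ F))) ∨ F
  [1] ((F ∧ F) ∨ ¬F) ∧ ((F ∧ F) ∨ (T ∨ F))
  [2] (F ∨ ¬F) ∧ ((F ∧ F) ∨ (T ∨ F))
  [3] ¬F ∧ ((F ∧ F) ∨ (T ∨ F))
  [4] T ∧ ((F ∧ F) ∨ (T ∨ F))
  [5] (F ∧ F) ∨ (T ∨ F)
  [6] F ∨ (T ∨ F)
  [7] T ∨ F

Answer: after 7 steps: T ∨ F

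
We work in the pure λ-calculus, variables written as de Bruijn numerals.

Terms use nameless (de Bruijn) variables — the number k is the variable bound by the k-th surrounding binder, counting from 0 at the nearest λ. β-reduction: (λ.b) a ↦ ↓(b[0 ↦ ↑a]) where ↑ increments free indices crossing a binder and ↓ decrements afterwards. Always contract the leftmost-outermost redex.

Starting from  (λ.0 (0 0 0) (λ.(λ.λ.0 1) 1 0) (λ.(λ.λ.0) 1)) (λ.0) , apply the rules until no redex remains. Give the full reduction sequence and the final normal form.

Answer: normal form = λ.0  (in 10 steps)

Working:
  start: (λ.0 (0 0 0) (λ.(λ.λ.0 1) 1 0) (λ.(λ.λ.0) 1)) (λ.0)
  [1] (λ.0) ((λ.0) (λ.0) (λ.0)) (λ.(λ.λ.0 1) (λ.0) 0) (λ.(λ.λ.0) (λ.0))
  [2] (λ.0) (λ.0) (λ.0) (λ.(λ.λ.0 1) (λ.0) 0) (λ.(λ.λ.0) (λ.0))
  [3] (λ.0) (λ.0) (λ.(λ.λ.0 1) (λ.0) 0) (λ.(λ.λ.0) (λ.0))
  [4] (λ.0) (λ.(λ.λ.0 1) (λ.0) 0) (λ.(λ.λ.0) (λ.0))
  [5] (λ.(λ.λ.0 1) (λ.0) 0) (λ.(λ.λ.0) (λ.0))
  [6] (λ.λ.0 1) (λ.0) (λ.(λ.λ.0) (λ.0))
  [7] (λ.0 (λ.0)) (λ.(λ.λ.0) (λ.0))
  [8] (λ.(λ.λ.0) (λ.0)) (λ.0)
  [9] (λ.λ.0) (λ.0)
  [10] λ.0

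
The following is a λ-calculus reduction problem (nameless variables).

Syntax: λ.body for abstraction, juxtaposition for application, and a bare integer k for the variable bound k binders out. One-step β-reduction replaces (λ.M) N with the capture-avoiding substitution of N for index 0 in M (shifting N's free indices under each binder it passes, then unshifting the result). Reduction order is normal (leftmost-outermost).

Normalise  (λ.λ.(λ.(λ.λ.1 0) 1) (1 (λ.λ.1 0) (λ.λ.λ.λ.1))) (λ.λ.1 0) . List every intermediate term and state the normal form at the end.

Answer: normal form = λ.λ.1 0  (in 3 steps)

Reduction:
  start: (λ.λ.(λ.(λ.λ.1 0) 1) (1 (λ.λ.1 0) (λ.λ.λ.λ.1))) (λ.λ.1 0)
  [1] λ.(λ.(λ.λ.1 0) 1) ((λ.λ.1 0) (λ.λ.1 0) (λ.λ.λ.λ.1))
  [2] λ.(λ.λ.1 0) 0
  [3] λ.λ.1 0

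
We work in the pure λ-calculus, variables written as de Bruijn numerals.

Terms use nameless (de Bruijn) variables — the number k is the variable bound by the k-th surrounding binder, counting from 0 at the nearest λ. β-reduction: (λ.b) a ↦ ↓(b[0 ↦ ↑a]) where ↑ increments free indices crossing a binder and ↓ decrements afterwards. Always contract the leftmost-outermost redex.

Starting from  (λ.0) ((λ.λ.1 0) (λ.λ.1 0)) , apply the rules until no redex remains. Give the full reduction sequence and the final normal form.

  start: (λ.0) ((λ.λ.1 0) (λ.λ.1 0))
  [1] (λ.λ.1 0) (λ.λ.1 0)
  [2] λ.(λ.λ.1 0) 0
  [3] λ.λ.1 0

Answer: normal form = λ.λ.1 0  (in 3 steps)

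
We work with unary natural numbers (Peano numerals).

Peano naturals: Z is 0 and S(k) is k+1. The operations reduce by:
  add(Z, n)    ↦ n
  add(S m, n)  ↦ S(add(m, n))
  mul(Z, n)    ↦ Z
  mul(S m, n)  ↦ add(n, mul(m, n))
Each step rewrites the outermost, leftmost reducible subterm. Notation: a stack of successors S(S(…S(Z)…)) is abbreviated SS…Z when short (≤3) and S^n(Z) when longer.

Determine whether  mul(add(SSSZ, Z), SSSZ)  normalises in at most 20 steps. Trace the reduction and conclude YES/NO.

  start: mul(add(SSSZ, Z), SSSZ)
  [1] mul(S(add(SSZ, Z)), SSSZ)
  [2] add(SSSZ, mul(add(SSZ, Z), SSSZ))
  [3] S(add(SSZ, mul(add(SSZ, Z), SSSZ)))
  [4] S(S(add(SZ, mul(add(SSZ, Z), SSSZ))))
  [5] S(S(S(add(Z, mul(add(SSZ, Z), SSSZ)))))
  [6] S(S(S(mul(add(SSZ, Z), SSSZ))))
  [7] S(S(S(mul(S(add(SZ, Z)), SSSZ))))
  [8] S(S(S(add(SSSZ, mul(add(SZ, Z), SSSZ)))))
  [9] S(S(S(S(add(SSZ, mul(add(SZ, Z), SSSZ))))))
  [10] S(S(S(S(S(add(SZ, mul(add(SZ, Z), SSSZ)))))))
  [11] S(S(S(S(S(S(add(Z, mul(add(SZ, Z), SSSZ))))))))
  [12] S(S(S(S(S(S(mul(add(SZ, Z), SSSZ)))))))
  [13] S(S(S(S(S(S(mul(S(add(Z, Z)), SSSZ)))))))
  [14] S(S(S(S(S(S(add(SSSZ, mul(add(Z, Z), SSSZ))))))))
  [15] S(S(S(S(S(S(S(add(SSZ, mul(add(Z, Z), SSSZ)))))))))
  [16] S(S(S(S(S(S(S(S(add(SZ, mul(add(Z, Z), SSSZ))))))))))
  [17] S(S(S(S(S(S(S(S(S(add(Z, mul(add(Z, Z), SSSZ)))))))))))
  [18] S(S(S(S(S(S(S(S(S(mul(add(Z, Z), SSSZ))))))))))
  [19] S(S(S(S(S(S(S(S(S(mul(Z, SSSZ))))))))))
  [20] S^9(Z)

Answer: YES — reaches normal form S^9(Z) in 20 ≤ 20 steps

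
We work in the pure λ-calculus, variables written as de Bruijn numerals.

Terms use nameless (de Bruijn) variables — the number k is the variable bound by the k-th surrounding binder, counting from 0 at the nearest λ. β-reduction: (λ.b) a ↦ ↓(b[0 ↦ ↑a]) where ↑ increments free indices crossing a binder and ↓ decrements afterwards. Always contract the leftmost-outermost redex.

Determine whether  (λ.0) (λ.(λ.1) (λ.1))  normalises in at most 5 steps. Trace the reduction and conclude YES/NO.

Answer: YES — reaches normal form λ.0 in 2 ≤ 5 steps

Working:
  start: (λ.0) (λ.(λ.1) (λ.1))
  [1] λ.(λ.1) (λ.1)
  [2] λ.0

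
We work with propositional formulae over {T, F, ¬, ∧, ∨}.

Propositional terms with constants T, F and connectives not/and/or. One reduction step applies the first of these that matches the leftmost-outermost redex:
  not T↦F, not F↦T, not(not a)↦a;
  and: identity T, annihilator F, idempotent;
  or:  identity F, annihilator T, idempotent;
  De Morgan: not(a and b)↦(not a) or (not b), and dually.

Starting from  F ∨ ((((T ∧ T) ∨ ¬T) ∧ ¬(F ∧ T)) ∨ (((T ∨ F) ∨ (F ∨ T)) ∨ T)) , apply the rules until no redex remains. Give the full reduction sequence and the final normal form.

Answer: normal form = T  (in 8 steps)

Reduction:
  start: F ∨ ((((T ∧ T) ∨ ¬T) ∧ ¬(F ∧ T)) ∨ (((T ∨ F) ∨ (F ∨ T)) ∨ T))
  step 1: (((T ∧ T) ∨ ¬T) ∧ ¬(F ∧ T)) ∨ (((T ∨ F) ∨ (F ∨ T)) ∨ T)
  step 2: ((T ∨ ¬T) ∧ ¬(F ∧ T)) ∨ (((T ∨ F) ∨ (F ∨ T)) ∨ T)
  step 3: (T ∧ ¬(F ∧ T)) ∨ (((T ∨ F) ∨ (F ∨ T)) ∨ T)
  step 4: ¬(F ∧ T) ∨ (((T ∨ F) ∨ (F ∨ T)) ∨ T)
  step 5: (¬F ∨ ¬T) ∨ (((T ∨ F) ∨ (F ∨ T)) ∨ T)
  step 6: (T ∨ ¬T) ∨ (((T ∨ F) ∨ (F ∨ T)) ∨ T)
  step 7: T ∨ (((T ∨ F) ∨ (F ∨ T)) ∨ T)
  step 8: T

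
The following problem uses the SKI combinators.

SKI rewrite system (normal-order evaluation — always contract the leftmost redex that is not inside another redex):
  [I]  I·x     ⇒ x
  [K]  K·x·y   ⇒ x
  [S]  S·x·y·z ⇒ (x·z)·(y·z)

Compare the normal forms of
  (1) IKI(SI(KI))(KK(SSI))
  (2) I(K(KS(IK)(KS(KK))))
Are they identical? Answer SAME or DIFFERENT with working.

Term A:
  start: IKI(SI(KI))(KK(SSI))
  [1] KI(SI(KI))(KK(SSI))
  [2] I(KK(SSI))
  [3] KK(SSI)
  [4] K

Term B:
  start: I(K(KS(IK)(KS(KK))))
  [1] K(KS(IK)(KS(KK)))
  [2] K(S(KS(KK)))
  [3] K(SS)

Answer: DIFFERENT — A ⇓ K, B ⇓ K(SS)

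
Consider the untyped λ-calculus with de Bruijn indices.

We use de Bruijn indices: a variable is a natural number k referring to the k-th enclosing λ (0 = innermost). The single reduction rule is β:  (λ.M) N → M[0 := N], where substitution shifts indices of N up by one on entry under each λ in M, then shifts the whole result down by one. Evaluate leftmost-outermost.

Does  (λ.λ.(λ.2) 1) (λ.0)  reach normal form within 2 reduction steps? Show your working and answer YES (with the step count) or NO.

Answer: YES — reaches normal form λ.λ.0 in 2 ≤ 2 steps

Derivation:
  start: (λ.λ.(λ.2) 1) (λ.0)
  step 1: λ.(λ.λ.0) (λ.0)
  step 2: λ.λ.0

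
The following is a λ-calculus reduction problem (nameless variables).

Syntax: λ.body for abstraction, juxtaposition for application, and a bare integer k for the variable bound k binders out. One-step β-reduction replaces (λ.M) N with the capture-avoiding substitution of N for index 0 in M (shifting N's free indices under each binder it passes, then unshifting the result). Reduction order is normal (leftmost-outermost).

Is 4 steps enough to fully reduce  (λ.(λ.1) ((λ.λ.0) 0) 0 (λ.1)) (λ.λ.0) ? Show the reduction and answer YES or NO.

  start: (λ.(λ.1) ((λ.λ.0) 0) 0 (λ.1)) (λ.λ.0)
  step 1: (λ.λ.λ.0) ((λ.λ.0) (λ.λ.0)) (λ.λ.0) (λ.λ.λ.0)
  step 2: (λ.λ.0) (λ.λ.0) (λ.λ.λ.0)
  step 3: (λ.0) (λ.λ.λ.0)
  step 4: λ.λ.λ.0

Answer: YES — reaches normal form λ.λ.λ.0 in 4 ≤ 4 steps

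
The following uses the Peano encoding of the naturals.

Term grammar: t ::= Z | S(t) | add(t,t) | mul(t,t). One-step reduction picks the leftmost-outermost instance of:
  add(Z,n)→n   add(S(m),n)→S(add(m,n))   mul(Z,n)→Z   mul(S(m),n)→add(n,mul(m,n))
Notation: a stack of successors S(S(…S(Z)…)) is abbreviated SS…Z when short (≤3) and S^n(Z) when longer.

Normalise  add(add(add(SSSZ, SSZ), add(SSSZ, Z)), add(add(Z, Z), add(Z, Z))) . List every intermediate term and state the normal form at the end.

  start: add(add(add(SSSZ, SSZ), add(SSSZ, Z)), add(add(Z, Z), add(Z, Z)))
  step 1: add(add(S(add(SSZ, SSZ)), add(SSSZ, Z)), add(add(Z, Z), add(Z, Z)))
  step 2: add(S(add(add(SSZ, SSZ), add(SSSZ, Z))), add(add(Z, Z), add(Z, Z)))
  step 3: S(add(add(add(SSZ, SSZ), add(SSSZ, Z)), add(add(Z, Z), add(Z, Z))))
  step 4: S(add(add(S(add(SZ, SSZ)), add(SSSZ, Z)), add(add(Z, Z), add(Z, Z))))
  step 5: S(add(S(add(add(SZ, SSZ), add(SSSZ, Z))), add(add(Z, Z), add(Z, Z))))
  step 6: S(S(add(add(add(SZ, SSZ), add(SSSZ, Z)), add(add(Z, Z), add(Z, Z)))))
  step 7: S(S(add(add(S(add(Z, SSZ)), add(SSSZ, Z)), add(add(Z, Z), add(Z, Z)))))
  step 8: S(S(add(S(add(add(Z, SSZ), add(SSSZ, Z))), add(add(Z, Z), add(Z, Z)))))
  step 9: S(S(S(add(add(add(Z, SSZ), add(SSSZ, Z)), add(add(Z, Z), add(Z, Z))))))
  step 10: S(S(S(add(add(SSZ, add(SSSZ, Z)), add(add(Z, Z), add(Z, Z))))))
  step 11: S(S(S(add(S(add(SZ, add(SSSZ, Z))), add(add(Z, Z), add(Z, Z))))))
  step 12: S(S(S(S(add(add(SZ, add(SSSZ, Z)), add(add(Z, Z), add(Z, Z)))))))
  step 13: S(S(S(S(add(S(add(Z, add(SSSZ, Z))), add(add(Z, Z), add(Z, Z)))))))
  step 14: S(S(S(S(S(add(add(Z, add(SSSZ, Z)), add(add(Z, Z), add(Z, Z))))))))
  step 15: S(S(S(S(S(add(add(SSSZ, Z), add(add(Z, Z), add(Z, Z))))))))
  step 16: S(S(S(S(S(add(S(add(SSZ, Z)), add(add(Z, Z), add(Z, Z))))))))
  step 17: S(S(S(S(S(S(add(add(SSZ, Z), add(add(Z, Z), add(Z, Z)))))))))
  step 18: S(S(S(S(S(S(add(S(add(SZ, Z)), add(add(Z, Z), add(Z, Z)))))))))
  step 19: S(S(S(S(S(S(S(add(add(SZ, Z), add(add(Z, Z), add(Z, Z))))))))))
  step 20: S(S(S(S(S(S(S(add(S(add(Z, Z)), add(add(Z, Z), add(Z, Z))))))))))
  step 21: S(S(S(S(S(S(S(S(add(add(Z, Z), add(add(Z, Z), add(Z, Z)))))))))))
  step 22: S(S(S(S(S(S(S(S(add(Z, add(add(Z, Z), add(Z, Z)))))))))))
  step 23: S(S(S(S(S(S(S(S(add(add(Z, Z), add(Z, Z))))))))))
  step 24: S(S(S(S(S(S(S(S(add(Z, add(Z, Z))))))))))
  step 25: S(S(S(S(S(S(S(S(add(Z, Z)))))))))
  step 26: S^8(Z)

Answer: normal form = S^8(Z)  (in 26 steps)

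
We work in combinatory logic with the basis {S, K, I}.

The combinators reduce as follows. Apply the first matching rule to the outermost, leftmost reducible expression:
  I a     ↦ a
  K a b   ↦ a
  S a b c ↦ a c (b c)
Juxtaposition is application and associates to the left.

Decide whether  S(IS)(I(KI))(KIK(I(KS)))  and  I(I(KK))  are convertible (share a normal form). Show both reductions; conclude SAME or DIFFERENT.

Answer: DIFFERENT — A ⇓ S(KS)I, B ⇓ KK

Derivation:
Term A:
  start: S(IS)(I(KI))(KIK(I(KS)))
  →1  IS(KIK(I(KS)))(I(KI)(KIK(I(KS))))
  →2  S(KIK(I(KS)))(I(KI)(KIK(I(KS))))
  →3  S(I(I(KS)))(I(KI)(KIK(I(KS))))
  →4  S(I(KS))(I(KI)(KIK(I(KS))))
  →5  S(KS)(I(KI)(KIK(I(KS))))
  →6  S(KS)(KI(KIK(I(KS))))
  →7  S(KS)I

Term B:
  start: I(I(KK))
  →1  I(KK)
  →2  KK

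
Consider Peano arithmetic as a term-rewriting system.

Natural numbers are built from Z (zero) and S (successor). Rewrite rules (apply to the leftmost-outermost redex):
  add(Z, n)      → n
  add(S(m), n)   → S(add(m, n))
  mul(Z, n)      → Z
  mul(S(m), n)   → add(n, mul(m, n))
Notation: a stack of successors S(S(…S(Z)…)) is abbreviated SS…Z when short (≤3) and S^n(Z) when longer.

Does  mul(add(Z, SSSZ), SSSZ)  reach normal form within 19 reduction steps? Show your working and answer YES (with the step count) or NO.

  start: mul(add(Z, SSSZ), SSSZ)
  →1  mul(SSSZ, SSSZ)
  →2  add(SSSZ, mul(SSZ, SSSZ))
  →3  S(add(SSZ, mul(SSZ, SSSZ)))
  →4  S(S(add(SZ, mul(SSZ, SSSZ))))
  →5  S(S(S(add(Z, mul(SSZ, SSSZ)))))
  →6  S(S(S(mul(SSZ, SSSZ))))
  →7  S(S(S(add(SSSZ, mul(SZ, SSSZ)))))
  →8  S(S(S(S(add(SSZ, mul(SZ, SSSZ))))))
  →9  S(S(S(S(S(add(SZ, mul(SZ, SSSZ)))))))
  →10  S(S(S(S(S(S(add(Z, mul(SZ, SSSZ))))))))
  →11  S(S(S(S(S(S(mul(SZ, SSSZ)))))))
  →12  S(S(S(S(S(S(add(SSSZ, mul(Z, SSSZ))))))))
  →13  S(S(S(S(S(S(S(add(SSZ, mul(Z, SSSZ)))))))))
  →14  S(S(S(S(S(S(S(S(add(SZ, mul(Z, SSSZ))))))))))
  →15  S(S(S(S(S(S(S(S(S(add(Z, mul(Z, SSSZ)))))))))))
  →16  S(S(S(S(S(S(S(S(S(mul(Z, SSSZ))))))))))
  →17  S^9(Z)

Answer: YES — reaches normal form S^9(Z) in 17 ≤ 19 steps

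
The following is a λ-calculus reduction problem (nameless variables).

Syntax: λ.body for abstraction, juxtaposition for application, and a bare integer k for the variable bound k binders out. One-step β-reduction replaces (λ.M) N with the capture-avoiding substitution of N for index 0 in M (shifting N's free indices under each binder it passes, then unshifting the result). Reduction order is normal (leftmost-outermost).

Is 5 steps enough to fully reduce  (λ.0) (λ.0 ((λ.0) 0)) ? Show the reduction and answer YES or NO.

  start: (λ.0) (λ.0 ((λ.0) 0))
  step 1: λ.0 ((λ.0) 0)
  step 2: λ.0 0

Answer: YES — reaches normal form λ.0 0 in 2 ≤ 5 steps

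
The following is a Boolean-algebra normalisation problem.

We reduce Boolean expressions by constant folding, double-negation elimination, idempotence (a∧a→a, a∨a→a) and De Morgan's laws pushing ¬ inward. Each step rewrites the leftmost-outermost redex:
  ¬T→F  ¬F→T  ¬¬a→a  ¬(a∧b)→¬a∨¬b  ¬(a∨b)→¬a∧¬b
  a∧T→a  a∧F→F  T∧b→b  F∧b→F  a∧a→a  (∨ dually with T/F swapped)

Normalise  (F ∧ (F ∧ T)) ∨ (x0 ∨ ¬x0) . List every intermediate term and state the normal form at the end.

  start: (F ∧ (F ∧ T)) ∨ (x0 ∨ ¬x0)
  [1] F ∨ (x0 ∨ ¬x0)
  [2] x0 ∨ ¬x0

Answer: normal form = x0 ∨ ¬x0  (in 2 steps)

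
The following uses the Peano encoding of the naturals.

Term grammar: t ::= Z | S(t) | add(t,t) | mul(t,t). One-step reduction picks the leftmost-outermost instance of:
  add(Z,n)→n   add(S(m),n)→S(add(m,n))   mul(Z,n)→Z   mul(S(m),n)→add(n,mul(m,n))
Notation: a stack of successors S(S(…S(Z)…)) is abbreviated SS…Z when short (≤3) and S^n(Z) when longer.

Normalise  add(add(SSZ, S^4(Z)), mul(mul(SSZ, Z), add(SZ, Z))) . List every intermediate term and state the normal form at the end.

Answer: normal form = S^6(Z)  (in 16 steps)

Derivation:
  start: add(add(SSZ, S^4(Z)), mul(mul(SSZ, Z), add(SZ, Z)))
  [1] add(S(add(SZ, S^4(Z))), mul(mul(SSZ, Z), add(SZ, Z)))
  [2] S(add(add(SZ, S^4(Z)), mul(mul(SSZ, Z), add(SZ, Z))))
  [3] S(add(S(add(Z, S^4(Z))), mul(mul(SSZ, Z), add(SZ, Z))))
  [4] S(S(add(add(Z, S^4(Z)), mul(mul(SSZ, Z), add(SZ, Z)))))
  [5] S(S(add(S^4(Z), mul(mul(SSZ, Z), add(SZ, Z)))))
  [6] S(S(S(add(SSSZ, mul(mul(SSZ, Z), add(SZ, Z))))))
  [7] S(S(S(S(add(SSZ, mul(mul(SSZ, Z), add(SZ, Z)))))))
  [8] S(S(S(S(S(add(SZ, mul(mul(SSZ, Z), add(SZ, Z))))))))
  [9] S(S(S(S(S(S(add(Z, mul(mul(SSZ, Z), add(SZ, Z)))))))))
  [10] S(S(S(S(S(S(mul(mul(SSZ, Z), add(SZ, Z))))))))
  [11] S(S(S(S(S(S(mul(add(Z, mul(SZ, Z)), add(SZ, Z))))))))
  [12] S(S(S(S(S(S(mul(mul(SZ, Z), add(SZ, Z))))))))
  [13] S(S(S(S(S(S(mul(add(Z, mul(Z, Z)), add(SZ, Z))))))))
  [14] S(S(S(S(S(S(mul(mul(Z, Z), add(SZ, Z))))))))
  [15] S(S(S(S(S(S(mul(Z, add(SZ, Z))))))))
  [16] S^6(Z)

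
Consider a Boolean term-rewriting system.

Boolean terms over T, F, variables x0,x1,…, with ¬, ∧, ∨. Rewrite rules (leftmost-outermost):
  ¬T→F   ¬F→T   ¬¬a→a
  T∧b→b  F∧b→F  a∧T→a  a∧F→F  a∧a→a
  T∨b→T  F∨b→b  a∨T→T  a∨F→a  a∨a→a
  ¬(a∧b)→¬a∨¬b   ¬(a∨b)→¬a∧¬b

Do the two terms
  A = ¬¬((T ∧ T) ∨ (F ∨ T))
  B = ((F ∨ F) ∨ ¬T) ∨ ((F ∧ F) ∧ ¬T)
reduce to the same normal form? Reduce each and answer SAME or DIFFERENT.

Term A:
  start: ¬¬((T ∧ T) ∨ (F ∨ T))
  [1] (T ∧ T) ∨ (F ∨ T)
  [2] T ∨ (F ∨ T)
  [3] T

Term B:
  start: ((F ∨ F) ∨ ¬T) ∨ ((F ∧ F) ∧ ¬T)
  [1] (F ∨ ¬T) ∨ ((F ∧ F) ∧ ¬T)
  [2] ¬T ∨ ((F ∧ F) ∧ ¬T)
  [3] F ∨ ((F ∧ F) ∧ ¬T)
  [4] (F ∧ F) ∧ ¬T
  [5] F ∧ ¬T
  [6] F

Answer: DIFFERENT — A ⇓ T, B ⇓ F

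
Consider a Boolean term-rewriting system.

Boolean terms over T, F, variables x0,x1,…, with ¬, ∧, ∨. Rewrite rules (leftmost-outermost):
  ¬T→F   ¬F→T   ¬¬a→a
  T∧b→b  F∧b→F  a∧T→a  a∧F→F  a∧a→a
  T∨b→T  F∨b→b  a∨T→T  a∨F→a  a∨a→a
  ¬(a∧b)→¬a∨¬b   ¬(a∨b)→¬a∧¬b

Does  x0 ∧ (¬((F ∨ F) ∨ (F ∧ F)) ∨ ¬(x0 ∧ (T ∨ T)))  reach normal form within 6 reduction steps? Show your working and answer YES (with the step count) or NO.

Answer: NO — after 6 steps the term is x0 ∧ ((¬F ∨ ¬F) ∨ ¬(x0 ∧ (T ∨ T))), not yet normal

Working:
  start: x0 ∧ (¬((F ∨ F) ∨ (F ∧ F)) ∨ ¬(x0 ∧ (T ∨ T)))
  →1  x0 ∧ ((¬(F ∨ F) ∧ ¬(F ∧ F)) ∨ ¬(x0 ∧ (T ∨ T)))
  →2  x0 ∧ (((¬F ∧ ¬F) ∧ ¬(F ∧ F)) ∨ ¬(x0 ∧ (T ∨ T)))
  →3  x0 ∧ ((¬F ∧ ¬(F ∧ F)) ∨ ¬(x0 ∧ (T ∨ T)))
  →4  x0 ∧ ((T ∧ ¬(F ∧ F)) ∨ ¬(x0 ∧ (T ∨ T)))
  →5  x0 ∧ (¬(F ∧ F) ∨ ¬(x0 ∧ (T ∨ T)))
  →6  x0 ∧ ((¬F ∨ ¬F) ∨ ¬(x0 ∧ (T ∨ T)))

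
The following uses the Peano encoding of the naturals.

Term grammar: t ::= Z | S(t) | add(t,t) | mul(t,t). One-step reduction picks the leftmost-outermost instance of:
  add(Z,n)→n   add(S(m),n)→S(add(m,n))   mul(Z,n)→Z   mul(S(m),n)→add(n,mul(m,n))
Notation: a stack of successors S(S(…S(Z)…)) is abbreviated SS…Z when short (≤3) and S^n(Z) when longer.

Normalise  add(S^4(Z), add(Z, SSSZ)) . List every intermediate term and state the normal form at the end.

Answer: normal form = S^7(Z)  (in 6 steps)

Derivation:
  start: add(S^4(Z), add(Z, SSSZ))
  →1  S(add(SSSZ, add(Z, SSSZ)))
  →2  S(S(add(SSZ, add(Z, SSSZ))))
  →3  S(S(S(add(SZ, add(Z, SSSZ)))))
  →4  S(S(S(S(add(Z, add(Z, SSSZ))))))
  →5  S(S(S(S(add(Z, SSSZ)))))
  →6  S^7(Z)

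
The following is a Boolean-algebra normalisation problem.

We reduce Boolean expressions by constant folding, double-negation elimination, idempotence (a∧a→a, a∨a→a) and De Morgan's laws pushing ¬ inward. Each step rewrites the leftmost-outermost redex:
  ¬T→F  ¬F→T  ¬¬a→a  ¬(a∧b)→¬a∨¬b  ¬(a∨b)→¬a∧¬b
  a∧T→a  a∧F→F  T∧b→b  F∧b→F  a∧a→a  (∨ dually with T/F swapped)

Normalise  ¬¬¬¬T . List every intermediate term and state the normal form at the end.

  start: ¬¬¬¬T
  [1] ¬¬T
  [2] T

Answer: normal form = T  (in 2 steps)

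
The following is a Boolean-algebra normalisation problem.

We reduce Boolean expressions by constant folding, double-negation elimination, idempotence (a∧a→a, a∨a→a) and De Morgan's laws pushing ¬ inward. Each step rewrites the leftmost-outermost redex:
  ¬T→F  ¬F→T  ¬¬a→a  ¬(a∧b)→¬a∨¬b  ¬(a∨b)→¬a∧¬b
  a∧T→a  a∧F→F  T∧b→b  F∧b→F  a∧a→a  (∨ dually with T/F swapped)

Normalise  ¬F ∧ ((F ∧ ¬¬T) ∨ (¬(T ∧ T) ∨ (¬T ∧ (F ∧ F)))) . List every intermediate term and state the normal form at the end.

  start: ¬F ∧ ((F ∧ ¬¬T) ∨ (¬(T ∧ T) ∨ (¬T ∧ (F ∧ F))))
  [1] T ∧ ((F ∧ ¬¬T) ∨ (¬(T ∧ T) ∨ (¬T ∧ (F ∧ F))))
  [2] (F ∧ ¬¬T) ∨ (¬(T ∧ T) ∨ (¬T ∧ (F ∧ F)))
  [3] F ∨ (¬(T ∧ T) ∨ (¬T ∧ (F ∧ F)))
  [4] ¬(T ∧ T) ∨ (¬T ∧ (F ∧ F))
  [5] (¬T ∨ ¬T) ∨ (¬T ∧ (F ∧ F))
  [6] ¬T ∨ (¬T ∧ (F ∧ F))
  [7] F ∨ (¬T ∧ (F ∧ F))
  [8] ¬T ∧ (F ∧ F)
  [9] F ∧ (F ∧ F)
  [10] F

Answer: normal form = F  (in 10 steps)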